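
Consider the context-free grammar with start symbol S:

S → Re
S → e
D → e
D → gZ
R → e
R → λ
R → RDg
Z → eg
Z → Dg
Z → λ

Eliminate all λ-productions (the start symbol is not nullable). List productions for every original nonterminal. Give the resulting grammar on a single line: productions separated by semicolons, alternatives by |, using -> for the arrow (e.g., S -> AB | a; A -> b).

Nullable set: {R, Z}.
S -> Re: R nullable, giving Re | e.
D -> gZ: Z nullable, giving g | gZ.
Drop R -> λ.
R -> RDg: R nullable, giving Dg | RDg.
Drop Z -> λ.
Unchanged (no nullable symbols): S -> e; D -> e; R -> e; Z -> Dg; Z -> eg.

S -> e | Re; D -> e | g | gZ; R -> e | Dg | RDg; Z -> Dg | eg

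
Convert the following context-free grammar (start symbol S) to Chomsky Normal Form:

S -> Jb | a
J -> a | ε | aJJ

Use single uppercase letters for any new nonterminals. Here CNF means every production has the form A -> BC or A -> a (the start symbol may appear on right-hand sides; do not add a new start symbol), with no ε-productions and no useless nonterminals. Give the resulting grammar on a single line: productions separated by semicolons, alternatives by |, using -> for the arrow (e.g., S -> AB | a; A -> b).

S -> a | b | JB; A -> a; B -> b; C -> JJ; J -> a | AC | AJ

Nullable: {J}; after ε-elimination: S -> a | b | Jb; J -> a | aJ | aJJ.
No unit productions to eliminate.
TERM: introduce A -> a, B -> b and substitute in every rule of length ≥2.
BIN: J -> AJJ becomes J -> AC, C -> JJ.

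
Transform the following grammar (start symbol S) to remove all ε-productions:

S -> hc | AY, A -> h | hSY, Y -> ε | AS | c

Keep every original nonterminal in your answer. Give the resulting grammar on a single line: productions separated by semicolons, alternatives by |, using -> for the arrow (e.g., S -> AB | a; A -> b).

S -> A | AY | hc; A -> h | hS | hSY; Y -> c | AS

Nullable set: {Y}.
S -> AY: Y nullable, giving A | AY.
A -> hSY: Y nullable, giving hS | hSY.
Drop Y -> ε.
Unchanged (no nullable symbols): S -> hc; A -> h; Y -> AS; Y -> c.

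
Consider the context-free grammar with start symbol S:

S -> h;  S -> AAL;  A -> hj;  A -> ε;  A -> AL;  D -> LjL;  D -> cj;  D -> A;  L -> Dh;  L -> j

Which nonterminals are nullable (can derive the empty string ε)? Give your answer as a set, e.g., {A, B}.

Directly nullable (have an ε-rule): {A}.
D is nullable via D -> A (every symbol on the right is already known nullable).
Not nullable: L, S — each has a terminal in every rule's right-hand side or depends on a non-nullable symbol.

{A, D}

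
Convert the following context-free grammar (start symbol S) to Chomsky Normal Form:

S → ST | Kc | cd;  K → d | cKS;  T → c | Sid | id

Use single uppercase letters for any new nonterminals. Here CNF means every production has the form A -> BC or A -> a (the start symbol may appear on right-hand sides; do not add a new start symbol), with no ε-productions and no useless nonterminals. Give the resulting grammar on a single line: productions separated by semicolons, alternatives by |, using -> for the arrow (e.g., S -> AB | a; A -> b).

S -> AB | KA | ST; A -> c; B -> d; C -> i; D -> KS; E -> CB; K -> d | AD; T -> c | CB | SE

No ε-productions.
No unit productions to eliminate.
TERM: introduce A -> c, B -> d, C -> i and substitute in every rule of length ≥2.
BIN: K -> AKS becomes K -> AD, D -> KS; T -> SCB becomes T -> SE, E -> CB.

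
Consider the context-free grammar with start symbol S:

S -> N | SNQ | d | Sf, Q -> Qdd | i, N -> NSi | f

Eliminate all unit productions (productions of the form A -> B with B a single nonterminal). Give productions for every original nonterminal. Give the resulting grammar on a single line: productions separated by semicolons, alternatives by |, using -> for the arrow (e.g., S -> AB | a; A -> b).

S -> d | f | Sf | NSi | SNQ; N -> f | NSi; Q -> i | Qdd

Unit productions: S->N.
Unit pairs (A ⇒* B via units): (S,N).
S: inherits non-unit rules of {N, S} → NSi | SNQ | Sf | d | f.
N: inherits non-unit rules of {N} → NSi | f.
Q: inherits non-unit rules of {Q} → Qdd | i.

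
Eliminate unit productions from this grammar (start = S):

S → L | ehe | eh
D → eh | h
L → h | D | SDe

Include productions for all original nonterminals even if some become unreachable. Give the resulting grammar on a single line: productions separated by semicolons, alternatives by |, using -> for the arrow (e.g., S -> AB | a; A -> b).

Unit productions: L->D, S->L.
Unit pairs (A ⇒* B via units): (L,D), (S,D), (S,L).
S: inherits non-unit rules of {D, L, S} → SDe | eh | ehe | h.
D: inherits non-unit rules of {D} → eh | h.
L: inherits non-unit rules of {D, L} → SDe | eh | h.

S -> h | eh | SDe | ehe; D -> h | eh; L -> h | eh | SDe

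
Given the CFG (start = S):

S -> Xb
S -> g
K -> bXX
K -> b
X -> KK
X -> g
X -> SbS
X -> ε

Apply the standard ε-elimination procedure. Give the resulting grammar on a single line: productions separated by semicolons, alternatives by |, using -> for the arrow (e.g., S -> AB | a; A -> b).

Nullable set: {X}.
S -> Xb: X nullable, giving Xb | b.
K -> bXX: X, X nullable, giving b | bX | bXX.
Drop X -> ε.
Unchanged (no nullable symbols): S -> g; K -> b; X -> KK; X -> SbS; X -> g.

S -> b | g | Xb; K -> b | bX | bXX; X -> g | KK | SbS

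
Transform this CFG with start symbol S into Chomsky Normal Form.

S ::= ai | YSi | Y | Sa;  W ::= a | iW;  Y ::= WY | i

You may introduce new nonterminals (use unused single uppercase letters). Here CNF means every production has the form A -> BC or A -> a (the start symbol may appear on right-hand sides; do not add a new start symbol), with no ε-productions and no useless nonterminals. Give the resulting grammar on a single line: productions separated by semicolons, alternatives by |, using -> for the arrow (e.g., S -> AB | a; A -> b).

No ε-productions.
After unit-elimination: S -> i | Sa | WY | ai | YSi; W -> a | iW; Y -> i | WY.
TERM: introduce A -> a, B -> i and substitute in every rule of length ≥2.
BIN: S -> YSB becomes S -> YC, C -> SB.

S -> i | AB | SA | WY | YC; A -> a; B -> i; C -> SB; W -> a | BW; Y -> i | WY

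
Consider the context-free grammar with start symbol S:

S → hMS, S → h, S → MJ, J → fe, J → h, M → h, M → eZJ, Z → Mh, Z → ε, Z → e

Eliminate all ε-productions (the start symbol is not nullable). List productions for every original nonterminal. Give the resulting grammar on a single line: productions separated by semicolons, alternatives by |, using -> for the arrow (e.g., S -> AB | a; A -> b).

Nullable set: {Z}.
M -> eZJ: Z nullable, giving eJ | eZJ.
Drop Z -> ε.
Unchanged (no nullable symbols): S -> MJ; S -> h; S -> hMS; J -> fe; J -> h; M -> h; Z -> Mh; Z -> e.

S -> h | MJ | hMS; J -> h | fe; M -> h | eJ | eZJ; Z -> e | Mh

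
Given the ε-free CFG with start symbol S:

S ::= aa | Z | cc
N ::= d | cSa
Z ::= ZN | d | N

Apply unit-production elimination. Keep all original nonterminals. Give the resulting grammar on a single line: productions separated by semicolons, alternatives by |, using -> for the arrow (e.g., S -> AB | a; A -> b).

S -> d | ZN | aa | cc | cSa; N -> d | cSa; Z -> d | ZN | cSa

Unit productions: S->Z, Z->N.
Unit pairs (A ⇒* B via units): (S,N), (S,Z), (Z,N).
S: inherits non-unit rules of {N, S, Z} → ZN | aa | cSa | cc | d.
N: inherits non-unit rules of {N} → cSa | d.
Z: inherits non-unit rules of {N, Z} → ZN | cSa | d.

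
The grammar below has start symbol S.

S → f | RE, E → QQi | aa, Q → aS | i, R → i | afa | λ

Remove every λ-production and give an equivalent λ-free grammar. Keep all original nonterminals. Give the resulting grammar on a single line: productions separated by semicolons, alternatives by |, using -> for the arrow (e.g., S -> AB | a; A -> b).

Nullable set: {R}.
S -> RE: R nullable, giving E | RE.
Drop R -> λ.
Unchanged (no nullable symbols): S -> f; E -> QQi; E -> aa; Q -> aS; Q -> i; R -> afa; R -> i.

S -> E | f | RE; E -> aa | QQi; Q -> i | aS; R -> i | afa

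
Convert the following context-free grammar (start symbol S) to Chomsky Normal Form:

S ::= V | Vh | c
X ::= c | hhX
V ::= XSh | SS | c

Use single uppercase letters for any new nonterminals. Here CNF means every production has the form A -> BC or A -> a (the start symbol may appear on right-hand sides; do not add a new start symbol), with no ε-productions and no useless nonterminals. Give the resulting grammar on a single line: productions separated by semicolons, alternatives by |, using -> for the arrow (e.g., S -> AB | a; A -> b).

No ε-productions.
After unit-elimination: S -> c | SS | Vh | XSh; V -> c | SS | XSh; X -> c | hhX.
TERM: introduce A -> h and substitute in every rule of length ≥2.
BIN: S -> XSA becomes S -> XB, B -> SA; V -> XSA becomes V -> XC, C -> SA; X -> AAX becomes X -> AD, D -> AX.

S -> c | SS | VA | XB; A -> h; B -> SA; C -> SA; D -> AX; V -> c | SS | XC; X -> c | AD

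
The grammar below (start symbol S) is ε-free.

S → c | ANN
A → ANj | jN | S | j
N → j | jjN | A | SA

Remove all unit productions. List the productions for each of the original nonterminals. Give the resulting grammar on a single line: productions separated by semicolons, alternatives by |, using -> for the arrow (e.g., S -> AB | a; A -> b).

Unit productions: A->S, N->A.
Unit pairs (A ⇒* B via units): (A,S), (N,A), (N,S).
S: inherits non-unit rules of {S} → ANN | c.
A: inherits non-unit rules of {A, S} → ANN | ANj | c | j | jN.
N: inherits non-unit rules of {A, N, S} → ANN | ANj | SA | c | j | jN | jjN.

S -> c | ANN; A -> c | j | jN | ANN | ANj; N -> c | j | SA | jN | ANN | ANj | jjN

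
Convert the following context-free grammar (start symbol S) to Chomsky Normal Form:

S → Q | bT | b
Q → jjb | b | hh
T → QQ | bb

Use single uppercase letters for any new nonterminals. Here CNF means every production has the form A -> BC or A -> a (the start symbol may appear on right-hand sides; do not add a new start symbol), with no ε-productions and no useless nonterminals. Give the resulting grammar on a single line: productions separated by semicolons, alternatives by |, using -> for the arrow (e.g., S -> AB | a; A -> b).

S -> b | AA | BE | CT; A -> h; B -> j; C -> b; D -> BC; E -> BC; Q -> b | AA | BD; T -> CC | QQ

No ε-productions.
After unit-elimination: S -> b | bT | hh | jjb; Q -> b | hh | jjb; T -> QQ | bb.
TERM: introduce C -> b, A -> h, B -> j and substitute in every rule of length ≥2.
BIN: Q -> BBC becomes Q -> BD, D -> BC; S -> BBC becomes S -> BE, E -> BC.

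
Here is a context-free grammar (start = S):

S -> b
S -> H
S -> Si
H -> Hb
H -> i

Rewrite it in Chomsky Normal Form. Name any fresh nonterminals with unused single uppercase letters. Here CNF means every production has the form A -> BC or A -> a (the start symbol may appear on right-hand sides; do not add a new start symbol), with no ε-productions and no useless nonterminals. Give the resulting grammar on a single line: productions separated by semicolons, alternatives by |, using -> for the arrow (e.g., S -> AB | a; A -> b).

No ε-productions.
After unit-elimination: S -> b | i | Hb | Si; H -> i | Hb.
TERM: introduce A -> b, B -> i and substitute in every rule of length ≥2.

S -> b | i | HA | SB; A -> b; B -> i; H -> i | HA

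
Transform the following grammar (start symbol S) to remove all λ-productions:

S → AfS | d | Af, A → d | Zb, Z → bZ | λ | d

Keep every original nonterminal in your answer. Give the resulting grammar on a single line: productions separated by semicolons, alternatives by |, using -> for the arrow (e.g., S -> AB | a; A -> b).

Nullable set: {Z}.
A -> Zb: Z nullable, giving Zb | b.
Drop Z -> λ.
Z -> bZ: Z nullable, giving b | bZ.
Unchanged (no nullable symbols): S -> Af; S -> AfS; S -> d; A -> d; Z -> d.

S -> d | Af | AfS; A -> b | d | Zb; Z -> b | d | bZ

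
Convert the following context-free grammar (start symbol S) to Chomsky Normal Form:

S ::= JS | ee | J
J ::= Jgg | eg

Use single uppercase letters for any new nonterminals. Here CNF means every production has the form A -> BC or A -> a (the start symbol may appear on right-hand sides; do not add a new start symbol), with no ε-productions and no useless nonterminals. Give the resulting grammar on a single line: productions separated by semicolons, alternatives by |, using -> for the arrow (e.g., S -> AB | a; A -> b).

No ε-productions.
After unit-elimination: S -> JS | ee | eg | Jgg; J -> eg | Jgg.
TERM: introduce B -> e, A -> g and substitute in every rule of length ≥2.
BIN: J -> JAA becomes J -> JC, C -> AA; S -> JAA becomes S -> JD, D -> AA.

S -> BA | BB | JD | JS; A -> g; B -> e; C -> AA; D -> AA; J -> BA | JC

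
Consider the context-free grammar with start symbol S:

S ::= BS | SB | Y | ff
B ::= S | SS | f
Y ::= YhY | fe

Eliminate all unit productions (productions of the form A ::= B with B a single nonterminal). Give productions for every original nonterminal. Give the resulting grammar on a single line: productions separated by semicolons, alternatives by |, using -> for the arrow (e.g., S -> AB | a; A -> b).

S -> BS | SB | fe | ff | YhY; B -> f | BS | SB | SS | fe | ff | YhY; Y -> fe | YhY

Unit productions: B->S, S->Y.
Unit pairs (A ⇒* B via units): (B,S), (B,Y), (S,Y).
S: inherits non-unit rules of {S, Y} → BS | SB | YhY | fe | ff.
B: inherits non-unit rules of {B, S, Y} → BS | SB | SS | YhY | f | fe | ff.
Y: inherits non-unit rules of {Y} → YhY | fe.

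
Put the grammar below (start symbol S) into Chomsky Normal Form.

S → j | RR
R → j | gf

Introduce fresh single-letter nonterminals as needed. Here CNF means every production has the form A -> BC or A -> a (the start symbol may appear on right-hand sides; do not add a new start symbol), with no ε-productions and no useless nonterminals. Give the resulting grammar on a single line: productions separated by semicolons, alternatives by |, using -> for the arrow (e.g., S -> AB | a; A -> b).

S -> j | RR; A -> g; B -> f; R -> j | AB

No ε-productions.
No unit productions to eliminate.
TERM: introduce B -> f, A -> g and substitute in every rule of length ≥2.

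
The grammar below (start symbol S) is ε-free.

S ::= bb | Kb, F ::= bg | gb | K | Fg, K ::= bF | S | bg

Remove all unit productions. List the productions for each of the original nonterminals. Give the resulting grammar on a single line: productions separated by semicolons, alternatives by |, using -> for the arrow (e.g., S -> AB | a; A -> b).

Unit productions: F->K, K->S.
Unit pairs (A ⇒* B via units): (F,K), (F,S), (K,S).
S: inherits non-unit rules of {S} → Kb | bb.
F: inherits non-unit rules of {F, K, S} → Fg | Kb | bF | bb | bg | gb.
K: inherits non-unit rules of {K, S} → Kb | bF | bb | bg.

S -> Kb | bb; F -> Fg | Kb | bF | bb | bg | gb; K -> Kb | bF | bb | bg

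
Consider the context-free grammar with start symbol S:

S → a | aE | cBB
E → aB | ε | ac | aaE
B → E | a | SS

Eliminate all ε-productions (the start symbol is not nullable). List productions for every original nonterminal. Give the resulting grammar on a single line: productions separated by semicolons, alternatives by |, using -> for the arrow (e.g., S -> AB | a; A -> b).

Nullable set: {B, E}.
S -> aE: E nullable, giving a | aE.
S -> cBB: B, B nullable, giving c | cB | cBB.
B -> E: E nullable, giving E.
Drop E -> ε.
E -> aB: B nullable, giving a | aB.
E -> aaE: E nullable, giving aa | aaE.
Unchanged (no nullable symbols): S -> a; B -> SS; B -> a; E -> ac.

S -> a | c | aE | cB | cBB; B -> E | a | SS; E -> a | aB | aa | ac | aaE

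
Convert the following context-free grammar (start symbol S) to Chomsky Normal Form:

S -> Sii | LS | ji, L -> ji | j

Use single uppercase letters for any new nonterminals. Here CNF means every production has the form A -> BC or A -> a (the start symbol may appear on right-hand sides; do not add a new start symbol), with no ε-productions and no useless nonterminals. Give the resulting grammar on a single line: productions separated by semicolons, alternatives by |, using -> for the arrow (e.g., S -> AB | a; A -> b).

S -> AB | LS | SC; A -> j; B -> i; C -> BB; L -> j | AB

No ε-productions.
No unit productions to eliminate.
TERM: introduce B -> i, A -> j and substitute in every rule of length ≥2.
BIN: S -> SBB becomes S -> SC, C -> BB.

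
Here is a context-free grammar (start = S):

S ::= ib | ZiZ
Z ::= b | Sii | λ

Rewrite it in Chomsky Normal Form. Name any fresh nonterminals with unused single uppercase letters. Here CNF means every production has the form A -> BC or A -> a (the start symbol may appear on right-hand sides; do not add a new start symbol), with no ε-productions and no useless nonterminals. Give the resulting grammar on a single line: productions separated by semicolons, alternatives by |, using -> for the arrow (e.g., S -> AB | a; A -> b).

S -> i | AB | AZ | ZA | ZC; A -> i; B -> b; C -> AZ; D -> AA; Z -> b | SD

Nullable: {Z}; after ε-elimination: S -> i | Zi | iZ | ib | ZiZ; Z -> b | Sii.
No unit productions to eliminate.
TERM: introduce B -> b, A -> i and substitute in every rule of length ≥2.
BIN: S -> ZAZ becomes S -> ZC, C -> AZ; Z -> SAA becomes Z -> SD, D -> AA.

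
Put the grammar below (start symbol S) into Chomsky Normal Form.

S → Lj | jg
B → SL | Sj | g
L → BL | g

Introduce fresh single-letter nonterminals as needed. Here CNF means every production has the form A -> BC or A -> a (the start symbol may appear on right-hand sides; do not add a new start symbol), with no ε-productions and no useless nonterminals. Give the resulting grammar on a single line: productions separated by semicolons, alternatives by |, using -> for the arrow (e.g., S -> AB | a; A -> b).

No ε-productions.
No unit productions to eliminate.
TERM: introduce C -> g, A -> j and substitute in every rule of length ≥2.

S -> AC | LA; A -> j; B -> g | SA | SL; C -> g; L -> g | BL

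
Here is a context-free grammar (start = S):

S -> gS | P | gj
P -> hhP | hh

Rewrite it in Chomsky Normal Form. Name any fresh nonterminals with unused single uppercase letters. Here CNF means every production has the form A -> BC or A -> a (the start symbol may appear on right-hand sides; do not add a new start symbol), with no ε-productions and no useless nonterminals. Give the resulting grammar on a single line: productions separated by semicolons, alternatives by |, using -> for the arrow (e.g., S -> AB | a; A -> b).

S -> AA | AE | BC | BS; A -> h; B -> g; C -> j; D -> AP; E -> AP; P -> AA | AD

No ε-productions.
After unit-elimination: S -> gS | gj | hh | hhP; P -> hh | hhP.
TERM: introduce B -> g, A -> h, C -> j and substitute in every rule of length ≥2.
BIN: P -> AAP becomes P -> AD, D -> AP; S -> AAP becomes S -> AE, E -> AP.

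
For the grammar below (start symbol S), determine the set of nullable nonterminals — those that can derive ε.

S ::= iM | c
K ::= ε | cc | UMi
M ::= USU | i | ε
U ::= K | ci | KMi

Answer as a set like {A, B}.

{K, M, U}

Directly nullable (have an ε-rule): {K, M}.
U is nullable via U -> K (every symbol on the right is already known nullable).
Not nullable: S — each has a terminal in every rule's right-hand side or depends on a non-nullable symbol.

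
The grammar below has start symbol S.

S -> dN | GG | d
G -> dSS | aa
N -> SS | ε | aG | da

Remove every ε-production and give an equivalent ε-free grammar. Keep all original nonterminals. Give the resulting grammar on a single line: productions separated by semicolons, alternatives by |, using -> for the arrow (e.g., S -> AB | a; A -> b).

Nullable set: {N}.
S -> dN: N nullable, giving d | dN.
Drop N -> ε.
Unchanged (no nullable symbols): S -> GG; S -> d; G -> aa; G -> dSS; N -> SS; N -> aG; N -> da.

S -> d | GG | dN; G -> aa | dSS; N -> SS | aG | da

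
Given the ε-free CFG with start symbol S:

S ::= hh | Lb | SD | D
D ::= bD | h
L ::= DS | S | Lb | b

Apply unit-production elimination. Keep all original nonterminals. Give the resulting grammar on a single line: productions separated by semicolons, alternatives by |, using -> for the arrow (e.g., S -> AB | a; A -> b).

Unit productions: L->S, S->D.
Unit pairs (A ⇒* B via units): (L,D), (L,S), (S,D).
S: inherits non-unit rules of {D, S} → Lb | SD | bD | h | hh.
D: inherits non-unit rules of {D} → bD | h.
L: inherits non-unit rules of {D, L, S} → DS | Lb | SD | b | bD | h | hh.

S -> h | Lb | SD | bD | hh; D -> h | bD; L -> b | h | DS | Lb | SD | bD | hh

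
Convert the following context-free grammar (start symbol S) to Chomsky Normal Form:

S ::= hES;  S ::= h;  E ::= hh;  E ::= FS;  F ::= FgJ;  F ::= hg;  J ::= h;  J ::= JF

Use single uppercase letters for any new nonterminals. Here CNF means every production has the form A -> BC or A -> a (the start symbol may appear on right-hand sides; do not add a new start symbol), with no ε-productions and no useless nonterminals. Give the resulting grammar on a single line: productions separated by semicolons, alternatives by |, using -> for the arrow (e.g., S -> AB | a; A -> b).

S -> h | AD; A -> h; B -> g; C -> BJ; D -> ES; E -> AA | FS; F -> AB | FC; J -> h | JF

No ε-productions.
No unit productions to eliminate.
TERM: introduce B -> g, A -> h and substitute in every rule of length ≥2.
BIN: F -> FBJ becomes F -> FC, C -> BJ; S -> AES becomes S -> AD, D -> ES.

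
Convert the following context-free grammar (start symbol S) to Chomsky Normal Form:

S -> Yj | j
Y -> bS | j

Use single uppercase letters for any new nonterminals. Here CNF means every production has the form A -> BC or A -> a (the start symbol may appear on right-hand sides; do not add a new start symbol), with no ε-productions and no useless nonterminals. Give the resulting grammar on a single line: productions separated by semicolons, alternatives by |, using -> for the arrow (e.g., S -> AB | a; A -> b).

No ε-productions.
No unit productions to eliminate.
TERM: introduce B -> b, A -> j and substitute in every rule of length ≥2.

S -> j | YA; A -> j; B -> b; Y -> j | BS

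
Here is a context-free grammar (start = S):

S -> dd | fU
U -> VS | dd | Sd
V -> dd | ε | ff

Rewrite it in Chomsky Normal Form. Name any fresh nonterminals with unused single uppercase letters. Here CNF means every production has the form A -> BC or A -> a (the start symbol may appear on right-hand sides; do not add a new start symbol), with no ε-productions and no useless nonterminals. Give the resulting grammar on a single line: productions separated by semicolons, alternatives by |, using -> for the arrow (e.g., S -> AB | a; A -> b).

S -> AA | BU; A -> d; B -> f; U -> AA | BU | SA | VS; V -> AA | BB

Nullable: {V}; after ε-elimination: S -> dd | fU; U -> S | Sd | VS | dd; V -> dd | ff.
After unit-elimination: S -> dd | fU; U -> Sd | VS | dd | fU; V -> dd | ff.
TERM: introduce A -> d, B -> f and substitute in every rule of length ≥2.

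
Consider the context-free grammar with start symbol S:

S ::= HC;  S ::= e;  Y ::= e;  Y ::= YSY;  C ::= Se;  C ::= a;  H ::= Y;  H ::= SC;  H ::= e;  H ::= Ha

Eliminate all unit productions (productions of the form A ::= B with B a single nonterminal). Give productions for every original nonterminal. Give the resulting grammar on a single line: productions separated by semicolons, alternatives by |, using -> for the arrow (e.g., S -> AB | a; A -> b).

Unit productions: H->Y.
Unit pairs (A ⇒* B via units): (H,Y).
S: inherits non-unit rules of {S} → HC | e.
C: inherits non-unit rules of {C} → Se | a.
H: inherits non-unit rules of {H, Y} → Ha | SC | YSY | e.
Y: inherits non-unit rules of {Y} → YSY | e.

S -> e | HC; C -> a | Se; H -> e | Ha | SC | YSY; Y -> e | YSY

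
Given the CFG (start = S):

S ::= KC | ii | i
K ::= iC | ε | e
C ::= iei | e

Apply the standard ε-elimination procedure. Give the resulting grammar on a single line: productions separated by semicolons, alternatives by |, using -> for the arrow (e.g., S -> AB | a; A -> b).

S -> C | i | KC | ii; C -> e | iei; K -> e | iC

Nullable set: {K}.
S -> KC: K nullable, giving C | KC.
Drop K -> ε.
Unchanged (no nullable symbols): S -> i; S -> ii; C -> e; C -> iei; K -> e; K -> iC.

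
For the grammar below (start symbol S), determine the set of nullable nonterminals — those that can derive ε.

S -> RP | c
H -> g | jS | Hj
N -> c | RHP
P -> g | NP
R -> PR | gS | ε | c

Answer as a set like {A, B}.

{R}

Directly nullable (have an ε-rule): {R}.
Not nullable: H, N, P, S — each has a terminal in every rule's right-hand side or depends on a non-nullable symbol.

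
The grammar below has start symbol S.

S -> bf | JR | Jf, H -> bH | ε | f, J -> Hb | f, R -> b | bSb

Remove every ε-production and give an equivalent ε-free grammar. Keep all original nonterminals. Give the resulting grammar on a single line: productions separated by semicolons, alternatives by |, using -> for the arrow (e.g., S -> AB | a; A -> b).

Nullable set: {H}.
Drop H -> ε.
H -> bH: H nullable, giving b | bH.
J -> Hb: H nullable, giving Hb | b.
Unchanged (no nullable symbols): S -> JR; S -> Jf; S -> bf; H -> f; J -> f; R -> b; R -> bSb.

S -> JR | Jf | bf; H -> b | f | bH; J -> b | f | Hb; R -> b | bSb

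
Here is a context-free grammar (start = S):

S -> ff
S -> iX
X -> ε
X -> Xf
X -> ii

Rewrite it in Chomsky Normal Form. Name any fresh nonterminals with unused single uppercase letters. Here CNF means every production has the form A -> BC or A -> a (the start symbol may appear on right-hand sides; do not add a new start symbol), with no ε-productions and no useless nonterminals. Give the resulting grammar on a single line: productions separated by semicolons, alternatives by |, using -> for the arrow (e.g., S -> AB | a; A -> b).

Nullable: {X}; after ε-elimination: S -> i | ff | iX; X -> f | Xf | ii.
No unit productions to eliminate.
TERM: introduce A -> f, B -> i and substitute in every rule of length ≥2.

S -> i | AA | BX; A -> f; B -> i; X -> f | BB | XA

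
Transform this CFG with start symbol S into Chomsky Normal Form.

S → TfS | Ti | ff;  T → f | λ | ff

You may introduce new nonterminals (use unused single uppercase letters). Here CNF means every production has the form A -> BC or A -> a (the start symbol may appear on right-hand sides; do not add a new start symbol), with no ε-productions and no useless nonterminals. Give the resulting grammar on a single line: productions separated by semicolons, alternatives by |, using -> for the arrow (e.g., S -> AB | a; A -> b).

Nullable: {T}; after ε-elimination: S -> i | Ti | fS | ff | TfS; T -> f | ff.
No unit productions to eliminate.
TERM: introduce A -> f, B -> i and substitute in every rule of length ≥2.
BIN: S -> TAS becomes S -> TC, C -> AS.

S -> i | AA | AS | TB | TC; A -> f; B -> i; C -> AS; T -> f | AA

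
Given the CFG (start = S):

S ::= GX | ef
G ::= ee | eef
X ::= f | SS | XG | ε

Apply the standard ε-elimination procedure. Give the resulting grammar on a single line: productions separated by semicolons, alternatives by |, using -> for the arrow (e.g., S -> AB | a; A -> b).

Nullable set: {X}.
S -> GX: X nullable, giving G | GX.
Drop X -> ε.
X -> XG: X nullable, giving G | XG.
Unchanged (no nullable symbols): S -> ef; G -> ee; G -> eef; X -> SS; X -> f.

S -> G | GX | ef; G -> ee | eef; X -> G | f | SS | XG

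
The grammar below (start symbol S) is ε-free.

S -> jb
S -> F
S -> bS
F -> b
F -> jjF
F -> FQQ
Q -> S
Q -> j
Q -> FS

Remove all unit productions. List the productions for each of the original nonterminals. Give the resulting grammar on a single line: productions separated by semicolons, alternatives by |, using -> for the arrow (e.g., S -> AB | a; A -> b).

Unit productions: Q->S, S->F.
Unit pairs (A ⇒* B via units): (Q,F), (Q,S), (S,F).
S: inherits non-unit rules of {F, S} → FQQ | b | bS | jb | jjF.
F: inherits non-unit rules of {F} → FQQ | b | jjF.
Q: inherits non-unit rules of {F, Q, S} → FQQ | FS | b | bS | j | jb | jjF.

S -> b | bS | jb | FQQ | jjF; F -> b | FQQ | jjF; Q -> b | j | FS | bS | jb | FQQ | jjF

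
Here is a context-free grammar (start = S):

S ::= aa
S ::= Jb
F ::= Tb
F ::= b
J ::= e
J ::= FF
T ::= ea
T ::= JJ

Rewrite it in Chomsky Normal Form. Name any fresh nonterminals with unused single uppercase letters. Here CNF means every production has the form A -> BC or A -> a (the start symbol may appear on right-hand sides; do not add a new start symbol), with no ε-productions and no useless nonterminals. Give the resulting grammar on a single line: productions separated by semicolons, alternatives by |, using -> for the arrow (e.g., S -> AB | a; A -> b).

No ε-productions.
No unit productions to eliminate.
TERM: introduce B -> a, A -> b, C -> e and substitute in every rule of length ≥2.

S -> BB | JA; A -> b; B -> a; C -> e; F -> b | TA; J -> e | FF; T -> CB | JJ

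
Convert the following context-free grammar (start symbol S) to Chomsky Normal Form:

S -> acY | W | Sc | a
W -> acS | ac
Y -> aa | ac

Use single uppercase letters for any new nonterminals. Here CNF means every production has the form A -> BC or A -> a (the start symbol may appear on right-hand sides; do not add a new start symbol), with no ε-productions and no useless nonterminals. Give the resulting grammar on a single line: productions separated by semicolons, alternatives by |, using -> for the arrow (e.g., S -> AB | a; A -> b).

S -> a | BA | BC | BD | SA; A -> c; B -> a; C -> AS; D -> AY; Y -> BA | BB

No ε-productions.
After unit-elimination: S -> a | Sc | ac | acS | acY; W -> ac | acS; Y -> aa | ac.
TERM: introduce B -> a, A -> c and substitute in every rule of length ≥2.
BIN: S -> BAS becomes S -> BC, C -> AS; S -> BAY becomes S -> BD, D -> AY; W -> BAS becomes W -> BE, E -> AS.
Drop unreachable/unproductive: W.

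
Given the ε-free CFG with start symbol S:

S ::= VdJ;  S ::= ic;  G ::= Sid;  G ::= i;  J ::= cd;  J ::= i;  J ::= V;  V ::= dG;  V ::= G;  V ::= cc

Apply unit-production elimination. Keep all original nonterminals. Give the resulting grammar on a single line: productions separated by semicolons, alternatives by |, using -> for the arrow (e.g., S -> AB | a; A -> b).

Unit productions: J->V, V->G.
Unit pairs (A ⇒* B via units): (J,G), (J,V), (V,G).
S: inherits non-unit rules of {S} → VdJ | ic.
G: inherits non-unit rules of {G} → Sid | i.
J: inherits non-unit rules of {G, J, V} → Sid | cc | cd | dG | i.
V: inherits non-unit rules of {G, V} → Sid | cc | dG | i.

S -> ic | VdJ; G -> i | Sid; J -> i | cc | cd | dG | Sid; V -> i | cc | dG | Sid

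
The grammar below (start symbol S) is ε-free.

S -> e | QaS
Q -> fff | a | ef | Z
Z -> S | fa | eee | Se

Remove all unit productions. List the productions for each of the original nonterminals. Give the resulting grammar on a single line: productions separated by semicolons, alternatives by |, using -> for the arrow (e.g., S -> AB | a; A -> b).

Unit productions: Q->Z, Z->S.
Unit pairs (A ⇒* B via units): (Q,S), (Q,Z), (Z,S).
S: inherits non-unit rules of {S} → QaS | e.
Q: inherits non-unit rules of {Q, S, Z} → QaS | Se | a | e | eee | ef | fa | fff.
Z: inherits non-unit rules of {S, Z} → QaS | Se | e | eee | fa.

S -> e | QaS; Q -> a | e | Se | ef | fa | QaS | eee | fff; Z -> e | Se | fa | QaS | eee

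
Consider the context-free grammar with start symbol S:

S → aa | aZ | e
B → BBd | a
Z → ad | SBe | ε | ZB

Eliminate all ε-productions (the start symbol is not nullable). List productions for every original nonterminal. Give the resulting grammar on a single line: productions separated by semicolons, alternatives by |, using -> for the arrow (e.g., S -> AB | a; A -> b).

S -> a | e | aZ | aa; B -> a | BBd; Z -> B | ZB | ad | SBe

Nullable set: {Z}.
S -> aZ: Z nullable, giving a | aZ.
Drop Z -> ε.
Z -> ZB: Z nullable, giving B | ZB.
Unchanged (no nullable symbols): S -> aa; S -> e; B -> BBd; B -> a; Z -> SBe; Z -> ad.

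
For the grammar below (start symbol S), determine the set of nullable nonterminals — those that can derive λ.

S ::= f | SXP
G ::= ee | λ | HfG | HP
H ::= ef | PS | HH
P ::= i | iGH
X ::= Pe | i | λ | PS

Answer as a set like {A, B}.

{G, X}

Directly nullable (have an ε-rule): {G, X}.
Not nullable: H, P, S — each has a terminal in every rule's right-hand side or depends on a non-nullable symbol.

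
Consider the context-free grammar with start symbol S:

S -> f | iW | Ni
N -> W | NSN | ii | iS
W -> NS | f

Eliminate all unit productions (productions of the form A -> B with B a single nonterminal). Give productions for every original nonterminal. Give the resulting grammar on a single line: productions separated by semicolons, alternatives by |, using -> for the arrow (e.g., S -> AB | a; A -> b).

Unit productions: N->W.
Unit pairs (A ⇒* B via units): (N,W).
S: inherits non-unit rules of {S} → Ni | f | iW.
N: inherits non-unit rules of {N, W} → NS | NSN | f | iS | ii.
W: inherits non-unit rules of {W} → NS | f.

S -> f | Ni | iW; N -> f | NS | iS | ii | NSN; W -> f | NS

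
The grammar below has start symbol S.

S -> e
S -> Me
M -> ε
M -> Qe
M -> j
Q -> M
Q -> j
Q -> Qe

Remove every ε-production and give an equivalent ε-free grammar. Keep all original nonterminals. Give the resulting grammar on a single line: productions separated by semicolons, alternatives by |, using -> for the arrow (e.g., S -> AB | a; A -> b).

Nullable set: {M, Q}.
S -> Me: M nullable, giving Me | e.
Drop M -> ε.
M -> Qe: Q nullable, giving Qe | e.
Q -> M: M nullable, giving M.
Q -> Qe: Q nullable, giving Qe | e.
Unchanged (no nullable symbols): S -> e; M -> j; Q -> j.

S -> e | Me; M -> e | j | Qe; Q -> M | e | j | Qe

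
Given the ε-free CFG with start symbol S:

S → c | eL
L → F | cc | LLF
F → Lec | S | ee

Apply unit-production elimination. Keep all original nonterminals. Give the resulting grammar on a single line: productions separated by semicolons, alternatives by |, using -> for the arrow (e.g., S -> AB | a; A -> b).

S -> c | eL; F -> c | eL | ee | Lec; L -> c | cc | eL | ee | LLF | Lec

Unit productions: F->S, L->F.
Unit pairs (A ⇒* B via units): (F,S), (L,F), (L,S).
S: inherits non-unit rules of {S} → c | eL.
F: inherits non-unit rules of {F, S} → Lec | c | eL | ee.
L: inherits non-unit rules of {F, L, S} → LLF | Lec | c | cc | eL | ee.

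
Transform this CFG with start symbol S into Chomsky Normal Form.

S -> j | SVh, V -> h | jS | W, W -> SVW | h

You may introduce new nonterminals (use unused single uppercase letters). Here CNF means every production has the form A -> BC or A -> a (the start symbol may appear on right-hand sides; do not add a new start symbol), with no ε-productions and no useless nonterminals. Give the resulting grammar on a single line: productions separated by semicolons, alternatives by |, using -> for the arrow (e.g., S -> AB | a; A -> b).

No ε-productions.
After unit-elimination: S -> j | SVh; V -> h | jS | SVW; W -> h | SVW.
TERM: introduce A -> h, B -> j and substitute in every rule of length ≥2.
BIN: S -> SVA becomes S -> SC, C -> VA; V -> SVW becomes V -> SD, D -> VW; W -> SVW becomes W -> SE, E -> VW.

S -> j | SC; A -> h; B -> j; C -> VA; D -> VW; E -> VW; V -> h | BS | SD; W -> h | SE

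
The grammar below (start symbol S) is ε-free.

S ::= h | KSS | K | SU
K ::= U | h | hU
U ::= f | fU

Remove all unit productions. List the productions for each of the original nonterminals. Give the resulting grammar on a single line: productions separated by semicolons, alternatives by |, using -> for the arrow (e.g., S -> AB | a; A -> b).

Unit productions: K->U, S->K.
Unit pairs (A ⇒* B via units): (K,U), (S,K), (S,U).
S: inherits non-unit rules of {K, S, U} → KSS | SU | f | fU | h | hU.
K: inherits non-unit rules of {K, U} → f | fU | h | hU.
U: inherits non-unit rules of {U} → f | fU.

S -> f | h | SU | fU | hU | KSS; K -> f | h | fU | hU; U -> f | fU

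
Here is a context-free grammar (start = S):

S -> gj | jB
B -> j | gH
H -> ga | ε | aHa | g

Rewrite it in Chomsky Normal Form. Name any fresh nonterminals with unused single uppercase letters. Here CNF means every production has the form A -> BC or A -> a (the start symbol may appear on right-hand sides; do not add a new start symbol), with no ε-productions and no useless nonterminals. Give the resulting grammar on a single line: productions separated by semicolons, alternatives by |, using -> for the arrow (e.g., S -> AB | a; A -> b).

Nullable: {H}; after ε-elimination: S -> gj | jB; B -> g | j | gH; H -> g | aa | ga | aHa.
No unit productions to eliminate.
TERM: introduce C -> a, A -> g, D -> j and substitute in every rule of length ≥2.
BIN: H -> CHC becomes H -> CE, E -> HC.

S -> AD | DB; A -> g; B -> g | j | AH; C -> a; D -> j; E -> HC; H -> g | AC | CC | CE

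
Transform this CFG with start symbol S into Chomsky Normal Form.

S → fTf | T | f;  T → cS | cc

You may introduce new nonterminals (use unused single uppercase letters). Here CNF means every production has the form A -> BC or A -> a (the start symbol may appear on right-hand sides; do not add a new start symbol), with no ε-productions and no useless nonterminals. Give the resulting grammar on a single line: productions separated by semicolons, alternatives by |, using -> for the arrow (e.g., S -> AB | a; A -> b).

No ε-productions.
After unit-elimination: S -> f | cS | cc | fTf; T -> cS | cc.
TERM: introduce A -> c, B -> f and substitute in every rule of length ≥2.
BIN: S -> BTB becomes S -> BC, C -> TB.

S -> f | AA | AS | BC; A -> c; B -> f; C -> TB; T -> AA | AS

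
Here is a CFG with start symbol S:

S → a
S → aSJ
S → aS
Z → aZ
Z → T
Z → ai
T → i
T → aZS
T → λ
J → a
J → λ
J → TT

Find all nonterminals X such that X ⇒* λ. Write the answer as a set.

{J, T, Z}

Directly nullable (have an ε-rule): {J, T}.
Z is nullable via Z -> T (every symbol on the right is already known nullable).
Not nullable: S — each has a terminal in every rule's right-hand side or depends on a non-nullable symbol.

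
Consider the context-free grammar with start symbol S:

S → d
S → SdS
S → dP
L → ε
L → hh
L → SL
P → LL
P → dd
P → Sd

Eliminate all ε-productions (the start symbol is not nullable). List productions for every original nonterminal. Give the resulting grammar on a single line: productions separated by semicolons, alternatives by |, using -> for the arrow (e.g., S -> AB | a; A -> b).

S -> d | dP | SdS; L -> S | SL | hh; P -> L | LL | Sd | dd

Nullable set: {L, P}.
S -> dP: P nullable, giving d | dP.
Drop L -> ε.
L -> SL: L nullable, giving S | SL.
P -> LL: L, L nullable, giving L | LL.
Unchanged (no nullable symbols): S -> SdS; S -> d; L -> hh; P -> Sd; P -> dd.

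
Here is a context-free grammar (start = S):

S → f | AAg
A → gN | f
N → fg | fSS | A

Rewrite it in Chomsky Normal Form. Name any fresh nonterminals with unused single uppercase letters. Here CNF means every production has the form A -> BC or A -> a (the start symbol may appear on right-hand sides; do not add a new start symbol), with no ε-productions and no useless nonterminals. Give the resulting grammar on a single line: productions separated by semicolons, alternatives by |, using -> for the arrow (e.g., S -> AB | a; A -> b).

S -> f | AE; A -> f | BN; B -> g; C -> f; D -> SS; E -> AB; N -> f | BN | CB | CD

No ε-productions.
After unit-elimination: S -> f | AAg; A -> f | gN; N -> f | fg | gN | fSS.
TERM: introduce C -> f, B -> g and substitute in every rule of length ≥2.
BIN: N -> CSS becomes N -> CD, D -> SS; S -> AAB becomes S -> AE, E -> AB.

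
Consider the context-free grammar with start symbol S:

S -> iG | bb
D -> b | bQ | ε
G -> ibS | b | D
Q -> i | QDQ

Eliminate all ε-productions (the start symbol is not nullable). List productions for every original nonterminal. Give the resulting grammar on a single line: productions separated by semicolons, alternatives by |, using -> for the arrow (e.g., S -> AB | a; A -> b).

Nullable set: {D, G}.
S -> iG: G nullable, giving i | iG.
Drop D -> ε.
G -> D: D nullable, giving D.
Q -> QDQ: D nullable, giving QDQ | QQ.
Unchanged (no nullable symbols): S -> bb; D -> b; D -> bQ; G -> b; G -> ibS; Q -> i.

S -> i | bb | iG; D -> b | bQ; G -> D | b | ibS; Q -> i | QQ | QDQ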